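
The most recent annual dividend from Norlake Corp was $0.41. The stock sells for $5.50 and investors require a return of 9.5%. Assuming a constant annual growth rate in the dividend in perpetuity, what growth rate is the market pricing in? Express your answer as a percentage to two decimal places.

P = D₀(1+g)/(r−g) ⇒ P(r−g) = D₀(1+g) ⇒ g(P+D₀) = P·r − D₀
g = (P·r − D₀)/(P + D₀) = ($5.50×0.095 − $0.41) / ($5.50 + $0.41) = 0.019036

1.90%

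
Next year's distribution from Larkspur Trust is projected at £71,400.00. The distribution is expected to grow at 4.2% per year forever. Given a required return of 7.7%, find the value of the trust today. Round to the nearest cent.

Growing perpetuity: P = D₁ / (r − g) = £71,400.0000 / (0.077 − 0.042) = £2,040,000.00

£2040000.00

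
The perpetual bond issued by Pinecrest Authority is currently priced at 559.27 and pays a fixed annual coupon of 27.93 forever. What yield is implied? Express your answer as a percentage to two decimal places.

P = C/r ⇒ r = C/P = 27.93/559.27 = 0.049940

4.99%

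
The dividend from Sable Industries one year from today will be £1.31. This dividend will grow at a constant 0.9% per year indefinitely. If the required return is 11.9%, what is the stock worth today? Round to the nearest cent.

Growing perpetuity: P = D₁ / (r − g) = £1.3100 / (0.119 − 0.009) = £11.91

£11.91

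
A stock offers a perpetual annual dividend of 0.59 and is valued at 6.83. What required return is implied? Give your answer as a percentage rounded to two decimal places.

P = C/r ⇒ r = C/P = 0.59/6.83 = 0.086384

8.64%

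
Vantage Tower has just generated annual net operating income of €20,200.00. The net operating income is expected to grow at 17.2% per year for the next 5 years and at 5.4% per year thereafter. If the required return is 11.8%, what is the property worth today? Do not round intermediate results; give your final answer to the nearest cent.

€537766.49

D_1 = 23674.40000
D_2 = 27746.39680
D_3 = 32518.77705
D_4 = 38112.00670
D_5 = 44667.27185
Terminal value at year 5: TV = D_5×(1+g_2)/(r−g_2) = 47079.30454/0.064 = 735614.13336
P_0 = D_1/(1+r)^1 + D_2/(1+r)^2 + D_3/(1+r)^3 + D_4/(1+r)^4 + D_5/(1+r)^5 + TV/(1+r)^5
    = 21175.67084 + 22198.46711 + 23270.66498 + 24394.65059 + 25572.92530 + 421154.11360 = 537766.49242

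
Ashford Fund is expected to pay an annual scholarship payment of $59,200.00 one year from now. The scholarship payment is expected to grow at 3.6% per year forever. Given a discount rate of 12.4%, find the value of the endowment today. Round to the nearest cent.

$672727.27

Growing perpetuity: P = D₁ / (r − g) = $59,200.0000 / (0.124 − 0.036) = $672,727.27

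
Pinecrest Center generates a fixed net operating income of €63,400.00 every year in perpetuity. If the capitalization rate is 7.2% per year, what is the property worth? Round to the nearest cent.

€880555.56

Level perpetuity: PV = C / r = €63,400.00 / 0.072 = €880,555.56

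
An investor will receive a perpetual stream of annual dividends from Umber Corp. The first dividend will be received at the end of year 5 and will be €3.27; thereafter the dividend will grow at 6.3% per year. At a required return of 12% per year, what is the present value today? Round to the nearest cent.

Value at end of year 4: C₁ / (r − g) = €3.27 / (0.12 − 0.063) = €57.3684
Discount to today: PV = €57.3684 / (1 + 0.12)^4 = €57.3684 / 1.573519 = €36.46

€36.46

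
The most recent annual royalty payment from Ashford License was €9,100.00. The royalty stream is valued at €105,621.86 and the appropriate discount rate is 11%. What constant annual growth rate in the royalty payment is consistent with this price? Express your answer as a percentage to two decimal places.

P = D₀(1+g)/(r−g) ⇒ P(r−g) = D₀(1+g) ⇒ g(P+D₀) = P·r − D₀
g = (P·r − D₀)/(P + D₀) = (€105,621.86×0.11 − €9,100.00) / (€105,621.86 + €9,100.00) = 0.021952

2.20%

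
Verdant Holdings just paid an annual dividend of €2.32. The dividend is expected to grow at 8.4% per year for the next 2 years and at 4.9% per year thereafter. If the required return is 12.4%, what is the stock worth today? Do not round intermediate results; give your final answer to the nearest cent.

D_1 = 2.51488
D_2 = 2.72613
Terminal value at year 2: TV = D_2×(1+g_2)/(r−g_2) = 2.85971/0.075 = 38.12947
P_0 = D_1/(1+r)^1 + D_2/(1+r)^2 + TV/(1+r)^2
    = 2.23744 + 2.15781 + 30.18062 = 34.57587

€34.58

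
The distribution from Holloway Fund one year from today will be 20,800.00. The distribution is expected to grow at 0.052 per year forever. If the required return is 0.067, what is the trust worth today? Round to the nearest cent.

Growing perpetuity: P = D₁ / (r − g) = 20,800.0000 / (0.067 − 0.052) = 1,386,666.67

1386666.67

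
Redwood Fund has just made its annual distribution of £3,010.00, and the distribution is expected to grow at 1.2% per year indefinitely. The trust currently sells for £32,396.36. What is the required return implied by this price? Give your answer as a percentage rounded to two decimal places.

D₁ = £3,010.00 × 1.012 = £3,046.1200
P = D₁/(r − g) ⇒ r = D₁/P + g = £3,046.1200/£32,396.36 + 0.012 = 0.094027 + 0.012 = 0.106027

10.60%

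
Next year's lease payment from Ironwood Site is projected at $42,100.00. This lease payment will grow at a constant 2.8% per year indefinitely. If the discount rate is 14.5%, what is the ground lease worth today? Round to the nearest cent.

Growing perpetuity: P = D₁ / (r − g) = $42,100.0000 / (0.145 − 0.028) = $359,829.06

$359829.06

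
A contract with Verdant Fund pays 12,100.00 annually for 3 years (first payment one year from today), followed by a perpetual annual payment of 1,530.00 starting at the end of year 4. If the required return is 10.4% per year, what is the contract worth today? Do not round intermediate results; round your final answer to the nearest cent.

40813.55

PV of 3-year annuity: 12,100.00 × [1 − (1+0.104)^−3] / 0.104 = 29880.26489
Perpetuity value at year 3: 1,530.00 / 0.104 = 14711.53846
PV of perpetuity: 14711.53846 / (1+0.104)^3 = 10933.29009
Total PV = 29880.26489 + 10933.29009 = 40813.55498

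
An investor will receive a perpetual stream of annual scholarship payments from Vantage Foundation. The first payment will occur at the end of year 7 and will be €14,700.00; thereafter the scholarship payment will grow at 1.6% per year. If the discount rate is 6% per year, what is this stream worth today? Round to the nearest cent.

Value at end of year 6: C₁ / (r − g) = €14,700.00 / (0.06 − 0.016) = €334,090.9091
Discount to today: PV = €334,090.9091 / (1 + 0.06)^6 = €334,090.9091 / 1.418519 = €235,520.91

€235520.91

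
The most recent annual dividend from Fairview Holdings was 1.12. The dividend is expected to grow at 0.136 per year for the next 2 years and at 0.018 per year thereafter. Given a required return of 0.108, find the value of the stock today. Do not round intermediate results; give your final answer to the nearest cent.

15.64

D_1 = 1.27232
D_2 = 1.44536
Terminal value at year 2: TV = D_2×(1+g_2)/(r−g_2) = 1.47137/0.09 = 16.34858
P_0 = D_1/(1+r)^1 + D_2/(1+r)^2 + TV/(1+r)^2
    = 1.14830 + 1.17732 + 13.31682 = 15.64244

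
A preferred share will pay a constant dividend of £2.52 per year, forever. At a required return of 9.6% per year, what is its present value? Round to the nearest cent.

Level perpetuity: PV = C / r = £2.52 / 0.096 = £26.25

£26.25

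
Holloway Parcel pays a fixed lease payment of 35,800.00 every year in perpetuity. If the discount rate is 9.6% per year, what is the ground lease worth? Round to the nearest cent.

372916.67

Level perpetuity: PV = C / r = 35,800.00 / 0.096 = 372,916.67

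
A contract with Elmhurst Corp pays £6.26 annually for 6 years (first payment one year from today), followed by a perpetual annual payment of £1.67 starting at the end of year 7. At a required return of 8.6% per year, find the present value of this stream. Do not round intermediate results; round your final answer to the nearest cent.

PV of 6-year annuity: £6.26 × [1 − (1+0.086)^−6] / 0.086 = 28.41993
Perpetuity value at year 6: £1.67 / 0.086 = 19.41860
PV of perpetuity: 19.41860 / (1+0.086)^6 = 11.83693
Total PV = 28.41993 + 11.83693 = 40.25686

£40.26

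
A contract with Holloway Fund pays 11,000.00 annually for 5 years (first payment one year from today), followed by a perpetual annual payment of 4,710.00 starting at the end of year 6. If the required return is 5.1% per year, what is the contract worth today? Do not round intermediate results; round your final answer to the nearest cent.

PV of 5-year annuity: 11,000.00 × [1 − (1+0.051)^−5] / 0.051 = 47492.88261
Perpetuity value at year 5: 4,710.00 / 0.051 = 92352.94118
PV of perpetuity: 92352.94118 / (1+0.051)^5 = 72017.35235
Total PV = 47492.88261 + 72017.35235 = 119510.23496

119510.23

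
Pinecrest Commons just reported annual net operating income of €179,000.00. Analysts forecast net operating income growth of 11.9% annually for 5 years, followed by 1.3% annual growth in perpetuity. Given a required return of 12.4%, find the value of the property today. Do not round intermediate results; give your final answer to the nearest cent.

D_1 = 200301.00000
D_2 = 224136.81900
D_3 = 250809.10046
D_4 = 280655.38342
D_5 = 314053.37404
Terminal value at year 5: TV = D_5×(1+g_2)/(r−g_2) = 318136.06790/0.111 = 2866090.70185
P_0 = D_1/(1+r)^1 + D_2/(1+r)^2 + D_3/(1+r)^3 + D_4/(1+r)^4 + D_5/(1+r)^5 + TV/(1+r)^5
    = 178203.73665 + 177411.01541 + 176621.82050 + 175836.13624 + 175053.94702 + 1597564.39943 = 2480691.05525

€2480691.06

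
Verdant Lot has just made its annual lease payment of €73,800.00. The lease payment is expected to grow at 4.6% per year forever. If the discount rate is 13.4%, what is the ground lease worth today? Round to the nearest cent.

€877213.64

D₁ = D₀ × (1 + g) = €73,800.00 × 1.046 = €77,194.8000
Growing perpetuity: P = D₁ / (r − g) = €77,194.8000 / (0.134 − 0.046) = €877,213.64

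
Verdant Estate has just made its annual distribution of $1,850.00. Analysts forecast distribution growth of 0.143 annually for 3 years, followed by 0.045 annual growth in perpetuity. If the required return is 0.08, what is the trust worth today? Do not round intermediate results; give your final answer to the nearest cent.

D_1 = 2114.55000
D_2 = 2416.93065
D_3 = 2762.55173
Terminal value at year 3: TV = D_3×(1+g_2)/(r−g_2) = 2886.86656/0.035 = 82481.90174
P_0 = D_1/(1+r)^1 + D_2/(1+r)^2 + D_3/(1+r)^3 + TV/(1+r)^3
    = 1957.91667 + 2072.12847 + 2193.00263 + 65476.79290 = 71699.84067

$71699.84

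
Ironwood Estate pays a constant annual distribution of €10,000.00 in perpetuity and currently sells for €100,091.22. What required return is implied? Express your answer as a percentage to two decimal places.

9.99%

P = C/r ⇒ r = C/P = €10,000.00/€100,091.22 = 0.099909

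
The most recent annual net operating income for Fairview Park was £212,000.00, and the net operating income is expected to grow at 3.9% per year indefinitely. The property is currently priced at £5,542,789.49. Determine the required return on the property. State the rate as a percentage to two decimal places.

D₁ = £212,000.00 × 1.039 = £220,268.0000
P = D₁/(r − g) ⇒ r = D₁/P + g = £220,268.0000/£5,542,789.49 + 0.039 = 0.039740 + 0.039 = 0.078740

7.87%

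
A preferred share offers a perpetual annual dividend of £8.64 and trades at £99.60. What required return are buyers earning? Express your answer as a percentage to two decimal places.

8.67%

P = C/r ⇒ r = C/P = £8.64/£99.60 = 0.086747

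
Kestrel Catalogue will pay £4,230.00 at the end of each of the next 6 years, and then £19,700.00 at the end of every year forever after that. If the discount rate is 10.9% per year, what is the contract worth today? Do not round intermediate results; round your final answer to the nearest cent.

PV of 6-year annuity: £4,230.00 × [1 − (1+0.109)^−6] / 0.109 = 17946.84527
Perpetuity value at year 6: £19,700.00 / 0.109 = 180733.94495
PV of perpetuity: 180733.94495 / (1+0.109)^6 = 97151.71048
Total PV = 17946.84527 + 97151.71048 = 115098.55575

£115098.56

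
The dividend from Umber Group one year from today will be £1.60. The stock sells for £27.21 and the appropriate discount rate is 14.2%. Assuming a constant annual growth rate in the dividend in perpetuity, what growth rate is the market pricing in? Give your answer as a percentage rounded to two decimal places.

P = D₁/(r−g) ⇒ g = r − D₁/P = 0.142 − £1.60/£27.21 = 0.083198

8.32%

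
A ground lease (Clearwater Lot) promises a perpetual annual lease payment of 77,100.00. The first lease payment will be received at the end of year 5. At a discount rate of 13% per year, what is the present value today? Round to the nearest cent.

Value at end of year 4: C / r = 77,100.00 / 0.13 = 593,076.9231
Discount to today: PV = 593,076.9231 / (1 + 0.13)^4 = 593,076.9231 / 1.630474 = 363,745.18

363745.18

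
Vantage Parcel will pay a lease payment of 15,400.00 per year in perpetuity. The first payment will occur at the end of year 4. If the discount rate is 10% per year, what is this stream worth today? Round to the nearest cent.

115702.48

Value at end of year 3: C / r = 15,400.00 / 0.1 = 154,000.0000
Discount to today: PV = 154,000.0000 / (1 + 0.1)^3 = 154,000.0000 / 1.331000 = 115,702.48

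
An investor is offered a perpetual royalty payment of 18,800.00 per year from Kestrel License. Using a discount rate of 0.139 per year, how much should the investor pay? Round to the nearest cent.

135251.80

Level perpetuity: PV = C / r = 18,800.00 / 0.139 = 135,251.80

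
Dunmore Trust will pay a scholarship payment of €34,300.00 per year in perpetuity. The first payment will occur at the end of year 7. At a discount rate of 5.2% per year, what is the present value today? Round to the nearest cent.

€486627.15

Value at end of year 6: C / r = €34,300.00 / 0.052 = €659,615.3846
Discount to today: PV = €659,615.3846 / (1 + 0.052)^6 = €659,615.3846 / 1.355484 = €486,627.15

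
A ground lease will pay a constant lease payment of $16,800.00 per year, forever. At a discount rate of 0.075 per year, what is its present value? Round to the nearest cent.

$224000.00

Level perpetuity: PV = C / r = $16,800.00 / 0.075 = $224,000.00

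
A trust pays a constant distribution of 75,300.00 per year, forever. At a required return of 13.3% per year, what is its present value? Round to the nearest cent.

566165.41

Level perpetuity: PV = C / r = 75,300.00 / 0.133 = 566,165.41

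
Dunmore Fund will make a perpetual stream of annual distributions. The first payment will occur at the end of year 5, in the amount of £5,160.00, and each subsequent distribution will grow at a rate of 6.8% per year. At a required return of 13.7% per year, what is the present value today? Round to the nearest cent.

£44746.47

Value at end of year 4: C₁ / (r − g) = £5,160.00 / (0.137 − 0.068) = £74,782.6087
Discount to today: PV = £74,782.6087 / (1 + 0.137)^4 = £74,782.6087 / 1.671252 = £44,746.47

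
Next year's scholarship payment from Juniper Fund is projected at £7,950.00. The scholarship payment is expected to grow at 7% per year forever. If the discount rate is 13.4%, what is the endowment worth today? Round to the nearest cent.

Growing perpetuity: P = D₁ / (r − g) = £7,950.0000 / (0.134 − 0.07) = £124,218.75

£124218.75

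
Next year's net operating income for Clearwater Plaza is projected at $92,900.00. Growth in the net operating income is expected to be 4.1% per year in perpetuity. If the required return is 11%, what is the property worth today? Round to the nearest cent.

$1346376.81

Growing perpetuity: P = D₁ / (r − g) = $92,900.0000 / (0.11 − 0.041) = $1,346,376.81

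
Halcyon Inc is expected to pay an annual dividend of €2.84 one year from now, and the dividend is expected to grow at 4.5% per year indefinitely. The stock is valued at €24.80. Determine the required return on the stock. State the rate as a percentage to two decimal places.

15.95%

P = D₁/(r − g) ⇒ r = D₁/P + g = €2.8400/€24.80 + 0.045 = 0.114516 + 0.045 = 0.159516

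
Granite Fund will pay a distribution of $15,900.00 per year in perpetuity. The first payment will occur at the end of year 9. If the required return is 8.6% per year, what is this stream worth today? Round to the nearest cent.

Value at end of year 8: C / r = $15,900.00 / 0.086 = $184,883.7209
Discount to today: PV = $184,883.7209 / (1 + 0.086)^8 = $184,883.7209 / 1.934811 = $95,556.46

$95556.46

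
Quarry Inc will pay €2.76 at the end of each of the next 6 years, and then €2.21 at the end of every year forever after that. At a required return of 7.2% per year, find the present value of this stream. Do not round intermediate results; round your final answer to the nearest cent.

€33.30

PV of 6-year annuity: €2.76 × [1 − (1+0.072)^−6] / 0.072 = 13.07481
Perpetuity value at year 6: €2.21 / 0.072 = 30.69444
PV of perpetuity: 30.69444 / (1+0.072)^6 = 20.22512
Total PV = 13.07481 + 20.22512 = 33.29993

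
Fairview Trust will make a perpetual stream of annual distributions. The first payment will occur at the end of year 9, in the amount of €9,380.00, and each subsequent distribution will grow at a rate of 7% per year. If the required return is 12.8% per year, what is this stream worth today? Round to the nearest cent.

€61702.40

Value at end of year 8: C₁ / (r − g) = €9,380.00 / (0.128 − 0.07) = €161,724.1379
Discount to today: PV = €161,724.1379 / (1 + 0.128)^8 = €161,724.1379 / 2.621035 = €61,702.40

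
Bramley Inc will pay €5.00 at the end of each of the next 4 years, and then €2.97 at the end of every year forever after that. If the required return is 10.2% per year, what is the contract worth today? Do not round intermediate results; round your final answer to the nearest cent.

PV of 4-year annuity: €5.00 × [1 − (1+0.102)^−4] / 0.102 = 15.78095
Perpetuity value at year 4: €2.97 / 0.102 = 29.11765
PV of perpetuity: 29.11765 / (1+0.102)^4 = 19.74376
Total PV = 15.78095 + 19.74376 = 35.52471

€35.52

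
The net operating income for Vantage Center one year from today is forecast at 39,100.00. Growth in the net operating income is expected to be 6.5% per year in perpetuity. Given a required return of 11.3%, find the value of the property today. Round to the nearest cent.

814583.33

Growing perpetuity: P = D₁ / (r − g) = 39,100.0000 / (0.113 − 0.065) = 814,583.33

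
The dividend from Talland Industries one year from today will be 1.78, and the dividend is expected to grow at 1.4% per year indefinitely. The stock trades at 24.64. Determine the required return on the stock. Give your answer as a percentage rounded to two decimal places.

8.62%

P = D₁/(r − g) ⇒ r = D₁/P + g = 1.7800/24.64 + 0.014 = 0.072240 + 0.014 = 0.086240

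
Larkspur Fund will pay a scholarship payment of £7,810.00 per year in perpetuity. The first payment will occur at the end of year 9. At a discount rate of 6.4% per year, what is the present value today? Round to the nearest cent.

£74291.31

Value at end of year 8: C / r = £7,810.00 / 0.064 = £122,031.2500
Discount to today: PV = £122,031.2500 / (1 + 0.064)^8 = £122,031.2500 / 1.642605 = £74,291.31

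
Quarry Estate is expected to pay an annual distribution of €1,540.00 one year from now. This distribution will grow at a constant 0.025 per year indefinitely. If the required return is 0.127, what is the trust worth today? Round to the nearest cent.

€15098.04

Growing perpetuity: P = D₁ / (r − g) = €1,540.0000 / (0.127 − 0.025) = €15,098.04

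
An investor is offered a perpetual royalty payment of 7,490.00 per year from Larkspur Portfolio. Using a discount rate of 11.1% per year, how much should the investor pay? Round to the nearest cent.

Level perpetuity: PV = C / r = 7,490.00 / 0.111 = 67,477.48

67477.48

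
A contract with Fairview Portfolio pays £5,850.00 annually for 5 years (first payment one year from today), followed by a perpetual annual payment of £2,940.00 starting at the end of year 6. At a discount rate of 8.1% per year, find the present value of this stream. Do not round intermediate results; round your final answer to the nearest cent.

£47884.52

PV of 5-year annuity: £5,850.00 × [1 − (1+0.081)^−5] / 0.081 = 23295.92183
Perpetuity value at year 5: £2,940.00 / 0.081 = 36296.29630
PV of perpetuity: 36296.29630 / (1+0.081)^5 = 24588.60225
Total PV = 23295.92183 + 24588.60225 = 47884.52408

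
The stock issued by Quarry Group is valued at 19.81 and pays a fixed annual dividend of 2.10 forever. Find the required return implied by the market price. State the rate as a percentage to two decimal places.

P = C/r ⇒ r = C/P = 2.10/19.81 = 0.106007

10.60%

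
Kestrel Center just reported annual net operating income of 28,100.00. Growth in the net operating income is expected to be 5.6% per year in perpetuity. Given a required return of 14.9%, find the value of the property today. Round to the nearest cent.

D₁ = D₀ × (1 + g) = 28,100.00 × 1.056 = 29,673.6000
Growing perpetuity: P = D₁ / (r − g) = 29,673.6000 / (0.149 − 0.056) = 319,070.97

319070.97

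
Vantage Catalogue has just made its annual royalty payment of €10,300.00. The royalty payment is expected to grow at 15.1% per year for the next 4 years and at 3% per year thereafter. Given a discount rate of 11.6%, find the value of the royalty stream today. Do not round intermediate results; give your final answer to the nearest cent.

D_1 = 11855.30000
D_2 = 13645.45030
D_3 = 15705.91330
D_4 = 18077.50620
Terminal value at year 4: TV = D_4×(1+g_2)/(r−g_2) = 18619.83139/0.086 = 216509.66731
P_0 = D_1/(1+r)^1 + D_2/(1+r)^2 + D_3/(1+r)^3 + D_4/(1+r)^4 + TV/(1+r)^4
    = 10623.02867 + 10956.18818 + 11299.79623 + 11654.18052 + 139579.13876 = 184112.33235

€184112.33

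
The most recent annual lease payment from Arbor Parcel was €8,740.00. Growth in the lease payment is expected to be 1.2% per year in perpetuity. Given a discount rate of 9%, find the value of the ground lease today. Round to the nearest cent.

€113395.90

D₁ = D₀ × (1 + g) = €8,740.00 × 1.012 = €8,844.8800
Growing perpetuity: P = D₁ / (r − g) = €8,844.8800 / (0.09 − 0.012) = €113,395.90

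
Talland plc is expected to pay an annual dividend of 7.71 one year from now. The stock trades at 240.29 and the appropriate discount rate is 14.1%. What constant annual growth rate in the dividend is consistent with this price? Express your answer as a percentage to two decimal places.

P = D₁/(r−g) ⇒ g = r − D₁/P = 0.141 − 7.71/240.29 = 0.108914

10.89%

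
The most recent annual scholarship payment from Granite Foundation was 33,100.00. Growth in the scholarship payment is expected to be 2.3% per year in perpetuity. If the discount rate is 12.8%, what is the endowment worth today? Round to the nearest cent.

D₁ = D₀ × (1 + g) = 33,100.00 × 1.023 = 33,861.3000
Growing perpetuity: P = D₁ / (r − g) = 33,861.3000 / (0.128 − 0.023) = 322,488.57

322488.57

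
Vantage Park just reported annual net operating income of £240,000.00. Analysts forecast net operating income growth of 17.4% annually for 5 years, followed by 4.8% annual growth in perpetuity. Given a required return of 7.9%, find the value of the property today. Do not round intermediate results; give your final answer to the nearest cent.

£13928832.85

D_1 = 281760.00000
D_2 = 330786.24000
D_3 = 388343.04576
D_4 = 455914.73572
D_5 = 535243.89974
Terminal value at year 5: TV = D_5×(1+g_2)/(r−g_2) = 560935.60693/0.031 = 18094696.99759
P_0 = D_1/(1+r)^1 + D_2/(1+r)^2 + D_3/(1+r)^3 + D_4/(1+r)^4 + D_5/(1+r)^5 + TV/(1+r)^5
    = 261130.67655 + 284121.79265 + 309137.14974 + 336354.97108 + 365969.17150 + 12372119.08828 = 13928832.84982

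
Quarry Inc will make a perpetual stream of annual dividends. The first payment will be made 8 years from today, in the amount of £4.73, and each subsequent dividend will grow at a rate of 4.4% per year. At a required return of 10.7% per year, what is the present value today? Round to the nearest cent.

Value at end of year 7: C₁ / (r − g) = £4.73 / (0.107 − 0.044) = £75.0794
Discount to today: PV = £75.0794 / (1 + 0.107)^7 = £75.0794 / 2.037198 = £36.85

£36.85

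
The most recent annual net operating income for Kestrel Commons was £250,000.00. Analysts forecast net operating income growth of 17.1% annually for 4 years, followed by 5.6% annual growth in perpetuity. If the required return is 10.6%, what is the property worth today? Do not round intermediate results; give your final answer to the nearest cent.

£7790818.50

D_1 = 292750.00000
D_2 = 342810.25000
D_3 = 401430.80275
D_4 = 470075.47002
Terminal value at year 4: TV = D_4×(1+g_2)/(r−g_2) = 496399.69634/0.05 = 9927993.92683
P_0 = D_1/(1+r)^1 + D_2/(1+r)^2 + D_3/(1+r)^3 + D_4/(1+r)^4 + TV/(1+r)^4
    = 264692.58590 + 280248.66011 + 296718.97015 + 314157.24598 + 6635001.03503 = 7790818.49717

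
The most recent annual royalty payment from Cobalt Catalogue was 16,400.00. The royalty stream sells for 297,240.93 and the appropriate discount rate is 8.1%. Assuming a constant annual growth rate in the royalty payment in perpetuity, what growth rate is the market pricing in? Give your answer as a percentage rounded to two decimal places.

2.45%

P = D₀(1+g)/(r−g) ⇒ P(r−g) = D₀(1+g) ⇒ g(P+D₀) = P·r − D₀
g = (P·r − D₀)/(P + D₀) = (297,240.93×0.081 − 16,400.00) / (297,240.93 + 16,400.00) = 0.024475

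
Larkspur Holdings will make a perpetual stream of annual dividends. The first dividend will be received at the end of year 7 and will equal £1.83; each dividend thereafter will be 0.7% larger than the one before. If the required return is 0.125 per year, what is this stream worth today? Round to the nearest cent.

£7.65

Value at end of year 6: C₁ / (r − g) = £1.83 / (0.125 − 0.007) = £15.5085
Discount to today: PV = £15.5085 / (1 + 0.125)^6 = £15.5085 / 2.027287 = £7.65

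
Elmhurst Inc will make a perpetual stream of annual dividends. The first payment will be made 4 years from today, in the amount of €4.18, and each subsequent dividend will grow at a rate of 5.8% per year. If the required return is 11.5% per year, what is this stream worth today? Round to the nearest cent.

Value at end of year 3: C₁ / (r − g) = €4.18 / (0.115 − 0.058) = €73.3333
Discount to today: PV = €73.3333 / (1 + 0.115)^3 = €73.3333 / 1.386196 = €52.90

€52.90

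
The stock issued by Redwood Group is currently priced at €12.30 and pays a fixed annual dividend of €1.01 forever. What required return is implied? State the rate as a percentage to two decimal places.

P = C/r ⇒ r = C/P = €1.01/€12.30 = 0.082114

8.21%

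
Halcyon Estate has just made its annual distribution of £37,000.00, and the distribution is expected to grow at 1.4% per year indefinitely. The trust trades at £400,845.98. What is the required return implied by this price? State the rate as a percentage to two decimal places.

10.76%

D₁ = £37,000.00 × 1.014 = £37,518.0000
P = D₁/(r − g) ⇒ r = D₁/P + g = £37,518.0000/£400,845.98 + 0.014 = 0.093597 + 0.014 = 0.107597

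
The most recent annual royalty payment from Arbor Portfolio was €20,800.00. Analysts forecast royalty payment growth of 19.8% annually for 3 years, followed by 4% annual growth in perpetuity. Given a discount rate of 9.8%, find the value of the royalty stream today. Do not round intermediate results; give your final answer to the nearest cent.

€558903.15

D_1 = 24918.40000
D_2 = 29852.24320
D_3 = 35762.98735
Terminal value at year 3: TV = D_3×(1+g_2)/(r−g_2) = 37193.50685/0.058 = 641267.35944
P_0 = D_1/(1+r)^1 + D_2/(1+r)^2 + D_3/(1+r)^3 + TV/(1+r)^3
    = 22694.35337 + 24761.23437 + 27016.35590 + 484431.20917 = 558903.15281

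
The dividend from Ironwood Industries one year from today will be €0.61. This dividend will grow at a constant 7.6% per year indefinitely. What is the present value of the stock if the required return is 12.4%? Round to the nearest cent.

Growing perpetuity: P = D₁ / (r − g) = €0.6100 / (0.124 − 0.076) = €12.71

€12.71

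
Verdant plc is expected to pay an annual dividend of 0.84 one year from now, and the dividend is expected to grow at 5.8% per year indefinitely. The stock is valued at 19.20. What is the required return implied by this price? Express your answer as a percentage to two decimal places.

P = D₁/(r − g) ⇒ r = D₁/P + g = 0.8400/19.20 + 0.058 = 0.043750 + 0.058 = 0.101750

10.18%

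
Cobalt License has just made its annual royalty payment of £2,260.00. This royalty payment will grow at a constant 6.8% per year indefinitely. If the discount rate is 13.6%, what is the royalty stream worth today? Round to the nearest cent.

£35495.29

D₁ = D₀ × (1 + g) = £2,260.00 × 1.068 = £2,413.6800
Growing perpetuity: P = D₁ / (r − g) = £2,413.6800 / (0.136 − 0.068) = £35,495.29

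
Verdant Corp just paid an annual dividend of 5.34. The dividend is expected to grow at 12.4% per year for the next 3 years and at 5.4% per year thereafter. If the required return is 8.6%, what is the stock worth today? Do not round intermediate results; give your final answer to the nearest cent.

212.17

D_1 = 6.00216
D_2 = 6.74643
D_3 = 7.58298
Terminal value at year 3: TV = D_3×(1+g_2)/(r−g_2) = 7.99247/0.032 = 249.76456
P_0 = D_1/(1+r)^1 + D_2/(1+r)^2 + D_3/(1+r)^3 + TV/(1+r)^3
    = 5.52685 + 5.72024 + 5.92040 + 195.00302 = 212.17051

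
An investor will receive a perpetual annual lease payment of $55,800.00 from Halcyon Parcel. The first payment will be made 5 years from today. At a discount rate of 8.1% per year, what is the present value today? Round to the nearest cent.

Value at end of year 4: C / r = $55,800.00 / 0.081 = $688,888.8889
Discount to today: PV = $688,888.8889 / (1 + 0.081)^4 = $688,888.8889 / 1.365535 = $504,482.85

$504482.85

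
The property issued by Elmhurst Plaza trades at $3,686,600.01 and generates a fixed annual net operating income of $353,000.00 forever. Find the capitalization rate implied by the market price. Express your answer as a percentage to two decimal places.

9.58%

P = C/r ⇒ r = C/P = $353,000.00/$3,686,600.01 = 0.095752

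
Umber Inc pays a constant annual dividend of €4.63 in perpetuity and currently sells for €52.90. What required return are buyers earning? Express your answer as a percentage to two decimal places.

8.75%

P = C/r ⇒ r = C/P = €4.63/€52.90 = 0.087524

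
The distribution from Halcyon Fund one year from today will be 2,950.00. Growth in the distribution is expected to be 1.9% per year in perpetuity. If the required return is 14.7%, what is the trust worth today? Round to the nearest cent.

Growing perpetuity: P = D₁ / (r − g) = 2,950.0000 / (0.147 − 0.019) = 23,046.88

23046.88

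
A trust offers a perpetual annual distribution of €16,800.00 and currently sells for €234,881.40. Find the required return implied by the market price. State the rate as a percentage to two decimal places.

7.15%

P = C/r ⇒ r = C/P = €16,800.00/€234,881.40 = 0.071525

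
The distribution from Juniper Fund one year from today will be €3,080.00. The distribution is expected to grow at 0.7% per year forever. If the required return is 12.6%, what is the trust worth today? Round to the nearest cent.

€25882.35

Growing perpetuity: P = D₁ / (r − g) = €3,080.0000 / (0.126 − 0.007) = €25,882.35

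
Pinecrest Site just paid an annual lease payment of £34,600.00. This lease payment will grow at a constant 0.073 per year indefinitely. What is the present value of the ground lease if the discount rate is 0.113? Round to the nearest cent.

D₁ = D₀ × (1 + g) = £34,600.00 × 1.073 = £37,125.8000
Growing perpetuity: P = D₁ / (r − g) = £37,125.8000 / (0.113 − 0.073) = £928,145.00

£928145.00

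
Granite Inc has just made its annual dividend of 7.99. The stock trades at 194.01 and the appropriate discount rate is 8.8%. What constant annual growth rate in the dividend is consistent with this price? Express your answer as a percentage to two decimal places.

P = D₀(1+g)/(r−g) ⇒ P(r−g) = D₀(1+g) ⇒ g(P+D₀) = P·r − D₀
g = (P·r − D₀)/(P + D₀) = (194.01×0.088 − 7.99) / (194.01 + 7.99) = 0.044965

4.50%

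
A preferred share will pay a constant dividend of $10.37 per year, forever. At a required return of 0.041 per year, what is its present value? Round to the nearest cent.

$252.93

Level perpetuity: PV = C / r = $10.37 / 0.041 = $252.93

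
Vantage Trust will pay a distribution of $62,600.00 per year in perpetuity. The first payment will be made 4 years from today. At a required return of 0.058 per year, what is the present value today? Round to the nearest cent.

Value at end of year 3: C / r = $62,600.00 / 0.058 = $1,079,310.3448
Discount to today: PV = $1,079,310.3448 / (1 + 0.058)^3 = $1,079,310.3448 / 1.184287 = $911,358.68

$911358.68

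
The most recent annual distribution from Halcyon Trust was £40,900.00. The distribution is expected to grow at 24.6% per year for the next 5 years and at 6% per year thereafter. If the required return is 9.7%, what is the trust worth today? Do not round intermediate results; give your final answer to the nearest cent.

D_1 = 50961.40000
D_2 = 63497.90440
D_3 = 79118.38888
D_4 = 98581.51255
D_5 = 122832.56463
Terminal value at year 5: TV = D_5×(1+g_2)/(r−g_2) = 130202.51851/0.037 = 3518986.98682
P_0 = D_1/(1+r)^1 + D_2/(1+r)^2 + D_3/(1+r)^3 + D_4/(1+r)^4 + D_5/(1+r)^5 + TV/(1+r)^5
    = 46455.24157 + 52765.02370 + 59931.83184 + 68072.07153 + 77317.95909 + 2215055.04430 = 2519597.17202

£2519597.17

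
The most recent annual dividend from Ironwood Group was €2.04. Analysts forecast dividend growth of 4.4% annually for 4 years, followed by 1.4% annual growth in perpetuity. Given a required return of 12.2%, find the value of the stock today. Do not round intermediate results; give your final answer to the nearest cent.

€21.19

D_1 = 2.12976
D_2 = 2.22347
D_3 = 2.32130
D_4 = 2.42344
Terminal value at year 4: TV = D_4×(1+g_2)/(r−g_2) = 2.45737/0.108 = 22.75340
P_0 = D_1/(1+r)^1 + D_2/(1+r)^2 + D_3/(1+r)^3 + D_4/(1+r)^4 + TV/(1+r)^4
    = 1.89818 + 1.76622 + 1.64344 + 1.52919 + 14.35737 = 21.19440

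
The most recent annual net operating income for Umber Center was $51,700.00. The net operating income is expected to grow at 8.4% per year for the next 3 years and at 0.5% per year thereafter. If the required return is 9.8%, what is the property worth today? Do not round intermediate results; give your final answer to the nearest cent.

$688772.41

D_1 = 56042.80000
D_2 = 60750.39520
D_3 = 65853.42840
Terminal value at year 3: TV = D_3×(1+g_2)/(r−g_2) = 66182.69554/0.093 = 711641.88751
P_0 = D_1/(1+r)^1 + D_2/(1+r)^2 + D_3/(1+r)^3 + TV/(1+r)^3
    = 51040.80146 + 50390.00800 + 49747.51245 + 537594.08613 = 688772.40803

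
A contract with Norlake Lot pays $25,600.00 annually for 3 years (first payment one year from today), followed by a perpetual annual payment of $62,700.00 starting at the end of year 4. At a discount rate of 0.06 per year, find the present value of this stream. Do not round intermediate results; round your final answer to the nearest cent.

$945831.26

PV of 3-year annuity: $25,600.00 × [1 − (1+0.06)^−3] / 0.06 = 68429.10591
Perpetuity value at year 3: $62,700.00 / 0.06 = 1045000.00000
PV of perpetuity: 1045000.00000 / (1+0.06)^3 = 877402.15077
Total PV = 68429.10591 + 877402.15077 = 945831.25667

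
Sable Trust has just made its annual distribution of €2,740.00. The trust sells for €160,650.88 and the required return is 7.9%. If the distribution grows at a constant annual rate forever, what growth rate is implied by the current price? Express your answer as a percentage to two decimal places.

6.09%

P = D₀(1+g)/(r−g) ⇒ P(r−g) = D₀(1+g) ⇒ g(P+D₀) = P·r − D₀
g = (P·r − D₀)/(P + D₀) = (€160,650.88×0.079 − €2,740.00) / (€160,650.88 + €2,740.00) = 0.060906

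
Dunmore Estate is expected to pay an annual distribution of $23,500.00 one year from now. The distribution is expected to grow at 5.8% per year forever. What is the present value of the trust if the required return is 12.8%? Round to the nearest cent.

$335714.29

Growing perpetuity: P = D₁ / (r − g) = $23,500.0000 / (0.128 − 0.058) = $335,714.29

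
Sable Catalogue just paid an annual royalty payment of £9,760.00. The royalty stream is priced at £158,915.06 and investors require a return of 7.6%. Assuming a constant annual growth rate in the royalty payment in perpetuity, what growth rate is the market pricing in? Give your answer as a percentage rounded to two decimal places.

P = D₀(1+g)/(r−g) ⇒ P(r−g) = D₀(1+g) ⇒ g(P+D₀) = P·r − D₀
g = (P·r − D₀)/(P + D₀) = (£158,915.06×0.076 − £9,760.00) / (£158,915.06 + £9,760.00) = 0.013740

1.37%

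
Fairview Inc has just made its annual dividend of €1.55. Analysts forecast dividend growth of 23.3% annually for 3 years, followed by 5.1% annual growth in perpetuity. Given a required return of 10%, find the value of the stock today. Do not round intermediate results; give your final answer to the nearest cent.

€52.69

D_1 = 1.91115
D_2 = 2.35645
D_3 = 2.90550
Terminal value at year 3: TV = D_3×(1+g_2)/(r−g_2) = 3.05368/0.049 = 62.32002
P_0 = D_1/(1+r)^1 + D_2/(1+r)^2 + D_3/(1+r)^3 + TV/(1+r)^3
    = 1.73741 + 1.94748 + 2.18295 + 46.82195 = 52.68978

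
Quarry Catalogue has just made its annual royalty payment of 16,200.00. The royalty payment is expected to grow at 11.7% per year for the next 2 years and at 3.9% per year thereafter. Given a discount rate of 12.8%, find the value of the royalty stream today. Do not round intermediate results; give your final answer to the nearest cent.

D_1 = 18095.40000
D_2 = 20212.56180
Terminal value at year 2: TV = D_2×(1+g_2)/(r−g_2) = 21000.85171/0.089 = 235964.62596
P_0 = D_1/(1+r)^1 + D_2/(1+r)^2 + TV/(1+r)^2
    = 16042.02128 + 15885.58313 + 185450.79627 = 217378.40067

217378.40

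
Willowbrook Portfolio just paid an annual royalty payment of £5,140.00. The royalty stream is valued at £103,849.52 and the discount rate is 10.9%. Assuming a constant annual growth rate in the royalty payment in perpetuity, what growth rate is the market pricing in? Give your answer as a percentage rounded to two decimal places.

P = D₀(1+g)/(r−g) ⇒ P(r−g) = D₀(1+g) ⇒ g(P+D₀) = P·r − D₀
g = (P·r − D₀)/(P + D₀) = (£103,849.52×0.109 − £5,140.00) / (£103,849.52 + £5,140.00) = 0.056699

5.67%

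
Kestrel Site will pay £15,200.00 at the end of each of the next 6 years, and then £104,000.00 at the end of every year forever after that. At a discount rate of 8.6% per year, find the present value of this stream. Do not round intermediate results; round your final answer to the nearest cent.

£806156.97

PV of 6-year annuity: £15,200.00 × [1 − (1+0.086)^−6] / 0.086 = 69006.86182
Perpetuity value at year 6: £104,000.00 / 0.086 = 1209302.32558
PV of perpetuity: 1209302.32558 / (1+0.086)^6 = 737150.11316
Total PV = 69006.86182 + 737150.11316 = 806156.97497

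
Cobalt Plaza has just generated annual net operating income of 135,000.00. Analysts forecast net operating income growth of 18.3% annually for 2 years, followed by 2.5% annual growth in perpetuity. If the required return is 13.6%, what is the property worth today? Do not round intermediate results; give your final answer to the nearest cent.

1638896.32

D_1 = 159705.00000
D_2 = 188931.01500
Terminal value at year 2: TV = D_2×(1+g_2)/(r−g_2) = 193654.29038/0.111 = 1744633.24662
P_0 = D_1/(1+r)^1 + D_2/(1+r)^2 + TV/(1+r)^2
    = 140585.38732 + 146401.86021 + 1351909.06955 = 1638896.31709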